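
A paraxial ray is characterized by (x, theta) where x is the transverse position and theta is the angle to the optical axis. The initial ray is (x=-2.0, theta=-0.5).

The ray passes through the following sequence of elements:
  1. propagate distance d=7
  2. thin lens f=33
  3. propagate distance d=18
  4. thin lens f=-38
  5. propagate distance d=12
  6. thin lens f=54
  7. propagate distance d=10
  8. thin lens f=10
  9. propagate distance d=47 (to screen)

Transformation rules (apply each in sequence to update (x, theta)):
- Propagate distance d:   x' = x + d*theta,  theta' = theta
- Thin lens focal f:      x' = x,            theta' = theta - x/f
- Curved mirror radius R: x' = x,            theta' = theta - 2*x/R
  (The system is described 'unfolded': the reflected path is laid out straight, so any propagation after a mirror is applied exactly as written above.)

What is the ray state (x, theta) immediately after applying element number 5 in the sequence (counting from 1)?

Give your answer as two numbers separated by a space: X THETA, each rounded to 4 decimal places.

Answer: -19.1316 -0.6360

Derivation:
Initial: x=-2.0000 theta=-0.5000
After 1 (propagate distance d=7): x=-5.5000 theta=-0.5000
After 2 (thin lens f=33): x=-5.5000 theta=-1/3 (≈-0.3333)
After 3 (propagate distance d=18): x=-11.5000 theta=-1/3 (≈-0.3333)
After 4 (thin lens f=-38): x=-11.5000 theta=-145/228 (≈-0.6360)
After 5 (propagate distance d=12): x=-727/38 (≈-19.1316) theta=-145/228 (≈-0.6360)
Rounded to 4 decimal places: x = -19.1316, theta = -0.6360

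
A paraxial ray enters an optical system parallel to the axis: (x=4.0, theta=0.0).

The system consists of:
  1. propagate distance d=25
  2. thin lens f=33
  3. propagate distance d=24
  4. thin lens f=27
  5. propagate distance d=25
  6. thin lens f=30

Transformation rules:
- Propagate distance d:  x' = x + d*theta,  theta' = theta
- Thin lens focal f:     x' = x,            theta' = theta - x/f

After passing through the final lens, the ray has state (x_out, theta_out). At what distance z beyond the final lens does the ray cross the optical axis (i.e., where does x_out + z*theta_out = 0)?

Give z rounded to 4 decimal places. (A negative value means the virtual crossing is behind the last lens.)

Answer: -46.5957

Derivation:
Initial: x=4.0000 theta=0.0000
After 1 (propagate distance d=25): x=4.0000 theta=0.0000
After 2 (thin lens f=33): x=4.0000 theta=-4/33 (≈-0.1212)
After 3 (propagate distance d=24): x=12/11 (≈1.0909) theta=-4/33 (≈-0.1212)
After 4 (thin lens f=27): x=12/11 (≈1.0909) theta=-16/99 (≈-0.1616)
After 5 (propagate distance d=25): x=-292/99 (≈-2.9495) theta=-16/99 (≈-0.1616)
After 6 (thin lens f=30): x=-292/99 (≈-2.9495) theta=-94/1485 (≈-0.0633)
z_focus = -x_out/theta_out = -(-292/99)/(-94/1485) = -2190/47 ≈ -46.5957
Rounded to 4 decimal places: z = -46.5957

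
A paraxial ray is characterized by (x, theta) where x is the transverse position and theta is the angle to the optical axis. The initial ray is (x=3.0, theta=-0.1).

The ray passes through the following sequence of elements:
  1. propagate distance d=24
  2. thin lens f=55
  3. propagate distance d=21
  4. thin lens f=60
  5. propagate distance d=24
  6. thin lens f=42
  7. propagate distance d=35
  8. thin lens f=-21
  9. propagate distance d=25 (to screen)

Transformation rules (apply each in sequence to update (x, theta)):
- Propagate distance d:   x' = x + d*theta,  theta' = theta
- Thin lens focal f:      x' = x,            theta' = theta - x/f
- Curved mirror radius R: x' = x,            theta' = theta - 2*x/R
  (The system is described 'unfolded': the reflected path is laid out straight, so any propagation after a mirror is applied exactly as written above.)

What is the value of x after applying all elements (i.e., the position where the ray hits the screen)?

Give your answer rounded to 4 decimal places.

Answer: -7.4945

Derivation:
Initial: x=3.0000 theta=-0.1000
After 1 (propagate distance d=24): x=0.6000 theta=-0.1000
After 2 (thin lens f=55): x=0.6000 theta=-61/550 (≈-0.1109)
After 3 (propagate distance d=21): x=-951/550 (≈-1.7291) theta=-61/550 (≈-0.1109)
After 4 (thin lens f=60): x=-951/550 (≈-1.7291) theta=-903/11000 (≈-0.0821)
After 5 (propagate distance d=24): x=-10173/2750 (≈-3.6993) theta=-903/11000 (≈-0.0821)
After 6 (thin lens f=42): x=-10173/2750 (≈-3.6993) theta=461/77000 (≈0.0060)
After 7 (propagate distance d=35): x=-38387/11000 (≈-3.4897) theta=461/77000 (≈0.0060)
After 8 (thin lens f=-21): x=-38387/11000 (≈-3.4897) theta=-841/5250 (≈-0.1602)
After 9 (propagate distance d=25 (to screen)): x=-1731227/231000 (≈-7.4945) theta=-841/5250 (≈-0.1602)
Rounded to 4 decimal places: x = -7.4945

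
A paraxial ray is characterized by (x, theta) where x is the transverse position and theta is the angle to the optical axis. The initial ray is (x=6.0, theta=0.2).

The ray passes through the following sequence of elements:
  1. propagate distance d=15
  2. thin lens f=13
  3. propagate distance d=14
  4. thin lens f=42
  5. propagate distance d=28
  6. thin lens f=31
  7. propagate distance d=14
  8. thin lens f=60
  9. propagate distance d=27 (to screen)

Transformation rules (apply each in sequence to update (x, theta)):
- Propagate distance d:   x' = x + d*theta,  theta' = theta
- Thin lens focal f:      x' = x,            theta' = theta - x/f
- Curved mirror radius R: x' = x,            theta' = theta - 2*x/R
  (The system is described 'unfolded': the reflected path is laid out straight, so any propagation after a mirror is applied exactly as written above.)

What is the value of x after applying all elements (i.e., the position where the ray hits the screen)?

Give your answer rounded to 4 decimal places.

Initial: x=6.0000 theta=0.2000
After 1 (propagate distance d=15): x=9.0000 theta=0.2000
After 2 (thin lens f=13): x=9.0000 theta=-32/65 (≈-0.4923)
After 3 (propagate distance d=14): x=137/65 (≈2.1077) theta=-32/65 (≈-0.4923)
After 4 (thin lens f=42): x=137/65 (≈2.1077) theta=-1481/2730 (≈-0.5425)
After 5 (propagate distance d=28): x=-2551/195 (≈-13.0821) theta=-1481/2730 (≈-0.5425)
After 6 (thin lens f=31): x=-2551/195 (≈-13.0821) theta=-3399/28210 (≈-0.1205)
After 7 (propagate distance d=14): x=-89278/6045 (≈-14.7689) theta=-3399/28210 (≈-0.1205)
After 8 (thin lens f=60): x=-89278/6045 (≈-14.7689) theta=79759/634725 (≈0.1257)
After 9 (propagate distance d=27 (to screen)): x=-2406899/211575 (≈-11.3761) theta=79759/634725 (≈0.1257)
Rounded to 4 decimal places: x = -11.3761

Answer: -11.3761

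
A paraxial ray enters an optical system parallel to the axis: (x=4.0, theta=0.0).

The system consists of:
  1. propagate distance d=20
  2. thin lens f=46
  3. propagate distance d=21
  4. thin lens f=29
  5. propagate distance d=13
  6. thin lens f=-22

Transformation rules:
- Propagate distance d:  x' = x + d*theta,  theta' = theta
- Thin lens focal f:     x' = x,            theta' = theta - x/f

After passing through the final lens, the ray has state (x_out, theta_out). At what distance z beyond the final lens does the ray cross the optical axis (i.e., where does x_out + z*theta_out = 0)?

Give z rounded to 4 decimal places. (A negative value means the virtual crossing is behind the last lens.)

Answer: 0.4343

Derivation:
Initial: x=4.0000 theta=0.0000
After 1 (propagate distance d=20): x=4.0000 theta=0.0000
After 2 (thin lens f=46): x=4.0000 theta=-2/23 (≈-0.0870)
After 3 (propagate distance d=21): x=50/23 (≈2.1739) theta=-2/23 (≈-0.0870)
After 4 (thin lens f=29): x=50/23 (≈2.1739) theta=-108/667 (≈-0.1619)
After 5 (propagate distance d=13): x=2/29 (≈0.0690) theta=-108/667 (≈-0.1619)
After 6 (thin lens f=-22): x=2/29 (≈0.0690) theta=-1165/7337 (≈-0.1588)
z_focus = -x_out/theta_out = -(2/29)/(-1165/7337) = 506/1165 ≈ 0.4343
Rounded to 4 decimal places: z = 0.4343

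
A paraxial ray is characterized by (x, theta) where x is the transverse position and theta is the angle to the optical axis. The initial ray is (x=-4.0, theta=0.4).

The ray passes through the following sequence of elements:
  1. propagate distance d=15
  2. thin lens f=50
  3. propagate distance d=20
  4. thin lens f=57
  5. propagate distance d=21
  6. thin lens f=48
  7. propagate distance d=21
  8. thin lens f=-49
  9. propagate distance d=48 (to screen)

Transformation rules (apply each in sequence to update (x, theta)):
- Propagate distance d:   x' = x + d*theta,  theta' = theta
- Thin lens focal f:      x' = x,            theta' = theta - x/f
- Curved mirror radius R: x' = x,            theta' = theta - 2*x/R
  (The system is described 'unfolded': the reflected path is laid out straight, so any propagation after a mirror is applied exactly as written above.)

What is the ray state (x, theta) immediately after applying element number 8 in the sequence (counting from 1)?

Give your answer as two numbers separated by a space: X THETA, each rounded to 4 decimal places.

Initial: x=-4.0000 theta=0.4000
After 1 (propagate distance d=15): x=2.0000 theta=0.4000
After 2 (thin lens f=50): x=2.0000 theta=0.3600
After 3 (propagate distance d=20): x=9.2000 theta=0.3600
After 4 (thin lens f=57): x=9.2000 theta=283/1425 (≈0.1986)
After 5 (propagate distance d=21): x=6351/475 (≈13.3705) theta=283/1425 (≈0.1986)
After 6 (thin lens f=48): x=6351/475 (≈13.3705) theta=-1823/22800 (≈-0.0800)
After 7 (propagate distance d=21): x=17771/1520 (≈11.6914) theta=-1823/22800 (≈-0.0800)
After 8 (thin lens f=-49): x=17771/1520 (≈11.6914) theta=88619/558600 (≈0.1586)
Rounded to 4 decimal places: x = 11.6914, theta = 0.1586

Answer: 11.6914 0.1586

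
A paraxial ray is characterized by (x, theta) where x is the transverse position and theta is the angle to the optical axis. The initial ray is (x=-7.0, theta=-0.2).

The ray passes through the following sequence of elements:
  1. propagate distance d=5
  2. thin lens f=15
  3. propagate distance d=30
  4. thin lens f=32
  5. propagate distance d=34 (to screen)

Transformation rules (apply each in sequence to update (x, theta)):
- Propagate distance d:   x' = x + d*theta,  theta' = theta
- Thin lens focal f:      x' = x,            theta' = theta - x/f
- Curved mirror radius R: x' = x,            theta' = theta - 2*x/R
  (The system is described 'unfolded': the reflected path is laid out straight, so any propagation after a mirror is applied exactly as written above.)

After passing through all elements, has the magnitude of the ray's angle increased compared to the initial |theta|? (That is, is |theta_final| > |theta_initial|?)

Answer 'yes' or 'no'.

Answer: yes

Derivation:
Initial: x=-7.0000 theta=-0.2000
After 1 (propagate distance d=5): x=-8.0000 theta=-0.2000
After 2 (thin lens f=15): x=-8.0000 theta=1/3 (≈0.3333)
After 3 (propagate distance d=30): x=2.0000 theta=1/3 (≈0.3333)
After 4 (thin lens f=32): x=2.0000 theta=13/48 (≈0.2708)
After 5 (propagate distance d=34 (to screen)): x=269/24 (≈11.2083) theta=13/48 (≈0.2708)
|theta_initial|=0.2000 |theta_final|=13/48 (≈0.2708) -> increased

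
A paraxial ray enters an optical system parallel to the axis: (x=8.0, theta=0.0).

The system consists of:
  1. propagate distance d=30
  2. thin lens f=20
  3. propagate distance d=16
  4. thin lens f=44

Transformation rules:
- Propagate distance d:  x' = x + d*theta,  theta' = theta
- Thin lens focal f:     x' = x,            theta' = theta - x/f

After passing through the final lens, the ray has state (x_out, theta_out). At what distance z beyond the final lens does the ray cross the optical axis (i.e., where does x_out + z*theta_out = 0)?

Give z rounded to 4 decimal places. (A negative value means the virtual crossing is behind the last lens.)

Answer: 3.6667

Derivation:
Initial: x=8.0000 theta=0.0000
After 1 (propagate distance d=30): x=8.0000 theta=0.0000
After 2 (thin lens f=20): x=8.0000 theta=-0.4000
After 3 (propagate distance d=16): x=1.6000 theta=-0.4000
After 4 (thin lens f=44): x=1.6000 theta=-24/55 (≈-0.4364)
z_focus = -x_out/theta_out = -(1.6000)/(-24/55) = 11/3 ≈ 3.6667
Rounded to 4 decimal places: z = 3.6667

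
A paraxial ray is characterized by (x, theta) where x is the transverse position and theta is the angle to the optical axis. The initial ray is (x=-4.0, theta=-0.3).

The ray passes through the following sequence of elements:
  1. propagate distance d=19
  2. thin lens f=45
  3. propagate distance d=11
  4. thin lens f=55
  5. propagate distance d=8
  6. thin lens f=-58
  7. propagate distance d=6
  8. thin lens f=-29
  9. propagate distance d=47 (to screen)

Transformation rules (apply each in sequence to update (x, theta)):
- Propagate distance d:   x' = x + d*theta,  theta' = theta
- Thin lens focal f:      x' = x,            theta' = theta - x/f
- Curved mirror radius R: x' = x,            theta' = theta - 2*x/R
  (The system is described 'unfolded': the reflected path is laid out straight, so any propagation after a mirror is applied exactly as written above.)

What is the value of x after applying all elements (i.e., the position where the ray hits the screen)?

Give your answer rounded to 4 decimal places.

Answer: -29.3022

Derivation:
Initial: x=-4.0000 theta=-0.3000
After 1 (propagate distance d=19): x=-9.7000 theta=-0.3000
After 2 (thin lens f=45): x=-9.7000 theta=-19/225 (≈-0.0844)
After 3 (propagate distance d=11): x=-4783/450 (≈-10.6289) theta=-19/225 (≈-0.0844)
After 4 (thin lens f=55): x=-4783/450 (≈-10.6289) theta=2693/24750 (≈0.1088)
After 5 (propagate distance d=8): x=-80507/8250 (≈-9.7584) theta=2693/24750 (≈0.1088)
After 6 (thin lens f=-58): x=-80507/8250 (≈-9.7584) theta=-7757/130500 (≈-0.0594)
After 7 (propagate distance d=6): x=-242003/23925 (≈-10.1151) theta=-7757/130500 (≈-0.0594)
After 8 (thin lens f=-29): x=-242003/23925 (≈-10.1151) theta=-16994663/41629500 (≈-0.4082)
After 9 (propagate distance d=47 (to screen)): x=-1219834381/41629500 (≈-29.3022) theta=-16994663/41629500 (≈-0.4082)
Rounded to 4 decimal places: x = -29.3022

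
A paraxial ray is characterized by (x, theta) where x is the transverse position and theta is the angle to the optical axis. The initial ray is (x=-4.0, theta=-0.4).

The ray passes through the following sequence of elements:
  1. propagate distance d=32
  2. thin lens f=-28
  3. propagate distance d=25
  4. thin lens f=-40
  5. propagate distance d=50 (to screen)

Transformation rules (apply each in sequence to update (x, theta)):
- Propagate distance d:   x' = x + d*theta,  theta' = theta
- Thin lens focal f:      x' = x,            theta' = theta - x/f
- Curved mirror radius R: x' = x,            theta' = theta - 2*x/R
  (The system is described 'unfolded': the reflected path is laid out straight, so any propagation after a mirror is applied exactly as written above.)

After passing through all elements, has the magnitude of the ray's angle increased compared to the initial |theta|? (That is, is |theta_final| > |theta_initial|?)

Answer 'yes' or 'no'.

Initial: x=-4.0000 theta=-0.4000
After 1 (propagate distance d=32): x=-16.8000 theta=-0.4000
After 2 (thin lens f=-28): x=-16.8000 theta=-1.0000
After 3 (propagate distance d=25): x=-41.8000 theta=-1.0000
After 4 (thin lens f=-40): x=-41.8000 theta=-2.0450
After 5 (propagate distance d=50 (to screen)): x=-144.0500 theta=-2.0450
|theta_initial|=0.4000 |theta_final|=2.0450 -> increased

Answer: yes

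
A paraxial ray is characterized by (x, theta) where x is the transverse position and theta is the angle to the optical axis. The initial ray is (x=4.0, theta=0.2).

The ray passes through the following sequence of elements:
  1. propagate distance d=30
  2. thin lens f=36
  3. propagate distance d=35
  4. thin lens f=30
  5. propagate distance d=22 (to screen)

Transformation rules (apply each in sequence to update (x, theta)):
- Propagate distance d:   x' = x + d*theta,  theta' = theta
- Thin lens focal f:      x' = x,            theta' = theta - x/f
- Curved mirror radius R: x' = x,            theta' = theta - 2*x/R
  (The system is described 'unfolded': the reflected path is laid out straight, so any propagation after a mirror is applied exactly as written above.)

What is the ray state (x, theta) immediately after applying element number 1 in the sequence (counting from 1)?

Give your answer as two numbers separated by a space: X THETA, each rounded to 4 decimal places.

Initial: x=4.0000 theta=0.2000
After 1 (propagate distance d=30): x=10.0000 theta=0.2000
Rounded to 4 decimal places: x = 10.0000, theta = 0.2000

Answer: 10.0000 0.2000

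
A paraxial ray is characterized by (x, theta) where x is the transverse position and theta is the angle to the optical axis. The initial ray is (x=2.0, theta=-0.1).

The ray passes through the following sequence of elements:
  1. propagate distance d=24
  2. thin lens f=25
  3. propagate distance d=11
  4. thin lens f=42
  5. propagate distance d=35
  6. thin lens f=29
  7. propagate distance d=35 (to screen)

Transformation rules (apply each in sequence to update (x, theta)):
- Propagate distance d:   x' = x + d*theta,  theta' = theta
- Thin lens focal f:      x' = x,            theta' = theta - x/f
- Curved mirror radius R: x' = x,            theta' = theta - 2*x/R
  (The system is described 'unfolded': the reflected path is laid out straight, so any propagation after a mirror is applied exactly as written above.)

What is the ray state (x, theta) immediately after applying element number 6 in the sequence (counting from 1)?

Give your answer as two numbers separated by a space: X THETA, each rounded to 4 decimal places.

Initial: x=2.0000 theta=-0.1000
After 1 (propagate distance d=24): x=-0.4000 theta=-0.1000
After 2 (thin lens f=25): x=-0.4000 theta=-0.0840
After 3 (propagate distance d=11): x=-1.3240 theta=-0.0840
After 4 (thin lens f=42): x=-1.3240 theta=-551/10500 (≈-0.0525)
After 5 (propagate distance d=35): x=-4741/1500 (≈-3.1607) theta=-551/10500 (≈-0.0525)
After 6 (thin lens f=29): x=-4741/1500 (≈-3.1607) theta=1434/25375 (≈0.0565)
Rounded to 4 decimal places: x = -3.1607, theta = 0.0565

Answer: -3.1607 0.0565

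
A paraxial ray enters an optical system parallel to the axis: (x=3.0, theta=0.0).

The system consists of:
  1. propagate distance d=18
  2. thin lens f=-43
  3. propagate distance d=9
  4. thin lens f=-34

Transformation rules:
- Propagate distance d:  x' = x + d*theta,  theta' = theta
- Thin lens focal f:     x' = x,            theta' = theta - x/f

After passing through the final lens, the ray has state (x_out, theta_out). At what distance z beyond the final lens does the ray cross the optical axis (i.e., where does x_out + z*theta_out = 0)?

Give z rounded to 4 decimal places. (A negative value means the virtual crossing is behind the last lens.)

Answer: -20.5581

Derivation:
Initial: x=3.0000 theta=0.0000
After 1 (propagate distance d=18): x=3.0000 theta=0.0000
After 2 (thin lens f=-43): x=3.0000 theta=3/43 (≈0.0698)
After 3 (propagate distance d=9): x=156/43 (≈3.6279) theta=3/43 (≈0.0698)
After 4 (thin lens f=-34): x=156/43 (≈3.6279) theta=3/17 (≈0.1765)
z_focus = -x_out/theta_out = -(156/43)/(3/17) = -884/43 ≈ -20.5581
Rounded to 4 decimal places: z = -20.5581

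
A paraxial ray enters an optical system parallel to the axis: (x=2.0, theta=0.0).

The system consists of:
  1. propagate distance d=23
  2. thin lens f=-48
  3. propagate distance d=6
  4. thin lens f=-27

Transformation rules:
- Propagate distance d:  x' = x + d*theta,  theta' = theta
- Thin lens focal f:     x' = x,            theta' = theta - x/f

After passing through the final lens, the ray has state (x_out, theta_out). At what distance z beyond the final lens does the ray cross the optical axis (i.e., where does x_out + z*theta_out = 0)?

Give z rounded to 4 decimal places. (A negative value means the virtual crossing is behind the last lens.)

Initial: x=2.0000 theta=0.0000
After 1 (propagate distance d=23): x=2.0000 theta=0.0000
After 2 (thin lens f=-48): x=2.0000 theta=1/24 (≈0.0417)
After 3 (propagate distance d=6): x=2.2500 theta=1/24 (≈0.0417)
After 4 (thin lens f=-27): x=2.2500 theta=0.1250
z_focus = -x_out/theta_out = -(2.2500)/(0.1250) = -18.0000
Rounded to 4 decimal places: z = -18.0000

Answer: -18.0000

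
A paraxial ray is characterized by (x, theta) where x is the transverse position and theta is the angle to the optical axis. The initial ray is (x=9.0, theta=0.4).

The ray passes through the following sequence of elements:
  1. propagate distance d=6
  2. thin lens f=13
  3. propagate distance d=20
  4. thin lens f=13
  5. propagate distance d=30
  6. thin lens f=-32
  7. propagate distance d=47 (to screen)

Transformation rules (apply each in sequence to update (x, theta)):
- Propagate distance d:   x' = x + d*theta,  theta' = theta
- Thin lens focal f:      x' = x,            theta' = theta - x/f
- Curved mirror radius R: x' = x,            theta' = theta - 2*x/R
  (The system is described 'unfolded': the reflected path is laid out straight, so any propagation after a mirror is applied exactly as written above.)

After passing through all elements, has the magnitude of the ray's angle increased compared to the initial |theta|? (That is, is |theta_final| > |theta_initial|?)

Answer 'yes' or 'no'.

Answer: yes

Derivation:
Initial: x=9.0000 theta=0.4000
After 1 (propagate distance d=6): x=11.4000 theta=0.4000
After 2 (thin lens f=13): x=11.4000 theta=-31/65 (≈-0.4769)
After 3 (propagate distance d=20): x=121/65 (≈1.8615) theta=-31/65 (≈-0.4769)
After 4 (thin lens f=13): x=121/65 (≈1.8615) theta=-524/845 (≈-0.6201)
After 5 (propagate distance d=30): x=-14147/845 (≈-16.7420) theta=-524/845 (≈-0.6201)
After 6 (thin lens f=-32): x=-14147/845 (≈-16.7420) theta=-6183/5408 (≈-1.1433)
After 7 (propagate distance d=47 (to screen)): x=-146593/2080 (≈-70.4774) theta=-6183/5408 (≈-1.1433)
|theta_initial|=0.4000 |theta_final|=6183/5408 (≈1.1433) -> increased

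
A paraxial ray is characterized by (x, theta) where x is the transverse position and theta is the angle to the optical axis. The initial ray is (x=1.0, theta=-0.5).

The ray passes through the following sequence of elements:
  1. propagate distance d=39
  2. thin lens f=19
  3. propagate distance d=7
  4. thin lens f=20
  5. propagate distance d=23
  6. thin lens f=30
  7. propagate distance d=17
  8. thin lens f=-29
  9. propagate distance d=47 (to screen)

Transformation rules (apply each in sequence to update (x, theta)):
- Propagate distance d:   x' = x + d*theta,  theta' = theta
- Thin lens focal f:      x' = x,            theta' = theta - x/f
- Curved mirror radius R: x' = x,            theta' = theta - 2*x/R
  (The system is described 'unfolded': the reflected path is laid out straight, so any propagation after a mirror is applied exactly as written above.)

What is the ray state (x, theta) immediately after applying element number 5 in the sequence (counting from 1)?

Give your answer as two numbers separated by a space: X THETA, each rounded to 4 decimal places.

Answer: 13.1724 1.2329

Derivation:
Initial: x=1.0000 theta=-0.5000
After 1 (propagate distance d=39): x=-18.5000 theta=-0.5000
After 2 (thin lens f=19): x=-18.5000 theta=9/19 (≈0.4737)
After 3 (propagate distance d=7): x=-577/38 (≈-15.1842) theta=9/19 (≈0.4737)
After 4 (thin lens f=20): x=-577/38 (≈-15.1842) theta=937/760 (≈1.2329)
After 5 (propagate distance d=23): x=10011/760 (≈13.1724) theta=937/760 (≈1.2329)
Rounded to 4 decimal places: x = 13.1724, theta = 1.2329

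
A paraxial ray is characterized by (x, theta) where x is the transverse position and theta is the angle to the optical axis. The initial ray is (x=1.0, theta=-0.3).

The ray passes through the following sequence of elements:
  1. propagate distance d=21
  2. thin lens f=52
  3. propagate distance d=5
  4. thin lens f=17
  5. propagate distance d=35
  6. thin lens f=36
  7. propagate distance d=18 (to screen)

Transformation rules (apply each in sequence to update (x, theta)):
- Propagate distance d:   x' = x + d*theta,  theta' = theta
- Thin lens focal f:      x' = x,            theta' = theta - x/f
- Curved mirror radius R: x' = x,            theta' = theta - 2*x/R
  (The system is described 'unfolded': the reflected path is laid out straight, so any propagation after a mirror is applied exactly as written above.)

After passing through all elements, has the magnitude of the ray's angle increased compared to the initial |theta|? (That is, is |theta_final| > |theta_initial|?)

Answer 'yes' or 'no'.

Initial: x=1.0000 theta=-0.3000
After 1 (propagate distance d=21): x=-5.3000 theta=-0.3000
After 2 (thin lens f=52): x=-5.3000 theta=-103/520 (≈-0.1981)
After 3 (propagate distance d=5): x=-3271/520 (≈-6.2904) theta=-103/520 (≈-0.1981)
After 4 (thin lens f=17): x=-3271/520 (≈-6.2904) theta=38/221 (≈0.1719)
After 5 (propagate distance d=35): x=-2407/8840 (≈-0.2723) theta=38/221 (≈0.1719)
After 6 (thin lens f=36): x=-2407/8840 (≈-0.2723) theta=57127/318240 (≈0.1795)
After 7 (propagate distance d=18 (to screen)): x=52313/17680 (≈2.9589) theta=57127/318240 (≈0.1795)
|theta_initial|=0.3000 |theta_final|=57127/318240 (≈0.1795) -> not increased

Answer: no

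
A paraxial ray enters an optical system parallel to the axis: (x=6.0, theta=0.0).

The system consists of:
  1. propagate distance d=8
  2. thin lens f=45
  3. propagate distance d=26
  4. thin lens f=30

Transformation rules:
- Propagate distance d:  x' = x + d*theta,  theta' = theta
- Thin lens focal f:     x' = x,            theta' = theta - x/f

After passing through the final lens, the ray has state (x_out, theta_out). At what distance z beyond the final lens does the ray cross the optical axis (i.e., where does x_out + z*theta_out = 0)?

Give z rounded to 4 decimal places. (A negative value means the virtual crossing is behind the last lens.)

Answer: 11.6327

Derivation:
Initial: x=6.0000 theta=0.0000
After 1 (propagate distance d=8): x=6.0000 theta=0.0000
After 2 (thin lens f=45): x=6.0000 theta=-2/15 (≈-0.1333)
After 3 (propagate distance d=26): x=38/15 (≈2.5333) theta=-2/15 (≈-0.1333)
After 4 (thin lens f=30): x=38/15 (≈2.5333) theta=-49/225 (≈-0.2178)
z_focus = -x_out/theta_out = -(38/15)/(-49/225) = 570/49 ≈ 11.6327
Rounded to 4 decimal places: z = 11.6327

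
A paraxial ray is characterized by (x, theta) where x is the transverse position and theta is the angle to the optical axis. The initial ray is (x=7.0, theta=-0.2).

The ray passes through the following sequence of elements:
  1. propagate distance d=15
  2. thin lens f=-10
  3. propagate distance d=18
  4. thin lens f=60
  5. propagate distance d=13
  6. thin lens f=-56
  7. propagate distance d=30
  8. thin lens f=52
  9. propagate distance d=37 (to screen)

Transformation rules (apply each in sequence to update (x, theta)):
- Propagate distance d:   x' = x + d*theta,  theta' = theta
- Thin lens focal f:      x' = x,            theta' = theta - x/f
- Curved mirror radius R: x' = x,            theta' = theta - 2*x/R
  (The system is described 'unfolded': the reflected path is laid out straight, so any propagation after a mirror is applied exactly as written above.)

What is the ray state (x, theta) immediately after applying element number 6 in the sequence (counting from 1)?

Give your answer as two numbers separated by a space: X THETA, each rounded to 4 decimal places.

Initial: x=7.0000 theta=-0.2000
After 1 (propagate distance d=15): x=4.0000 theta=-0.2000
After 2 (thin lens f=-10): x=4.0000 theta=0.2000
After 3 (propagate distance d=18): x=7.6000 theta=0.2000
After 4 (thin lens f=60): x=7.6000 theta=11/150 (≈0.0733)
After 5 (propagate distance d=13): x=1283/150 (≈8.5533) theta=11/150 (≈0.0733)
After 6 (thin lens f=-56): x=1283/150 (≈8.5533) theta=633/2800 (≈0.2261)
Rounded to 4 decimal places: x = 8.5533, theta = 0.2261

Answer: 8.5533 0.2261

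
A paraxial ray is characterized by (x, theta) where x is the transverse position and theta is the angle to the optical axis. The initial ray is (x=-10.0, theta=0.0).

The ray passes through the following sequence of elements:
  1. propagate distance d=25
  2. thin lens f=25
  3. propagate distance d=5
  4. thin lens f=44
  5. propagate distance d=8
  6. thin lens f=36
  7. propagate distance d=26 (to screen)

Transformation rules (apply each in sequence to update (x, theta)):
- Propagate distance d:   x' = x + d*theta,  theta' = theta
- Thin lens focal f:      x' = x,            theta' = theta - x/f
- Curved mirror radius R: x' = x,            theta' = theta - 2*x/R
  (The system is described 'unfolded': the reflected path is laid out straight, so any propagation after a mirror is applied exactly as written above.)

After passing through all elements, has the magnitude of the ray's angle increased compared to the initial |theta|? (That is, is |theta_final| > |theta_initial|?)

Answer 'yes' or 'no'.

Initial: x=-10.0000 theta=0.0000
After 1 (propagate distance d=25): x=-10.0000 theta=0.0000
After 2 (thin lens f=25): x=-10.0000 theta=0.4000
After 3 (propagate distance d=5): x=-8.0000 theta=0.4000
After 4 (thin lens f=44): x=-8.0000 theta=32/55 (≈0.5818)
After 5 (propagate distance d=8): x=-184/55 (≈-3.3455) theta=32/55 (≈0.5818)
After 6 (thin lens f=36): x=-184/55 (≈-3.3455) theta=334/495 (≈0.6747)
After 7 (propagate distance d=26 (to screen)): x=7028/495 (≈14.1980) theta=334/495 (≈0.6747)
|theta_initial|=0.0000 |theta_final|=334/495 (≈0.6747) -> increased

Answer: yes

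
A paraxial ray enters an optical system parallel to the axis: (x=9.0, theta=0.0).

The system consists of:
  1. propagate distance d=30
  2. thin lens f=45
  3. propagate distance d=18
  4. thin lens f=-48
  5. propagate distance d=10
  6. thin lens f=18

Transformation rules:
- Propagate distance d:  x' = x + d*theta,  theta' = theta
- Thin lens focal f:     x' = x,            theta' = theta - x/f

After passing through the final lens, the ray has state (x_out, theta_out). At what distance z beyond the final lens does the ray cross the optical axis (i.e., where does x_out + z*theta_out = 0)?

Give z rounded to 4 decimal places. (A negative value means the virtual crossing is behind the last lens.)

Initial: x=9.0000 theta=0.0000
After 1 (propagate distance d=30): x=9.0000 theta=0.0000
After 2 (thin lens f=45): x=9.0000 theta=-0.2000
After 3 (propagate distance d=18): x=5.4000 theta=-0.2000
After 4 (thin lens f=-48): x=5.4000 theta=-0.0875
After 5 (propagate distance d=10): x=4.5250 theta=-0.0875
After 6 (thin lens f=18): x=4.5250 theta=-61/180 (≈-0.3389)
z_focus = -x_out/theta_out = -(4.5250)/(-61/180) = 1629/122 ≈ 13.3525
Rounded to 4 decimal places: z = 13.3525

Answer: 13.3525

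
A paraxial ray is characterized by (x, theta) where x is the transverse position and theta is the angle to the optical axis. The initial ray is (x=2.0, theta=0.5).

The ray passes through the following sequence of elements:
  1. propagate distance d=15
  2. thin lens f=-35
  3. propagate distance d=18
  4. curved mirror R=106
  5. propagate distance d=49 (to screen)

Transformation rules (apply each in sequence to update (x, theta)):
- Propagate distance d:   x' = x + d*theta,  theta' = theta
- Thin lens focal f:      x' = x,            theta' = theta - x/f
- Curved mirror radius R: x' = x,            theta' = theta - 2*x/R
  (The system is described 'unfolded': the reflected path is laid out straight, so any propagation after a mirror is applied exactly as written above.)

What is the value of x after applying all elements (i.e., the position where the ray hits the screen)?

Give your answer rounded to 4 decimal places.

Answer: 39.5650

Derivation:
Initial: x=2.0000 theta=0.5000
After 1 (propagate distance d=15): x=9.5000 theta=0.5000
After 2 (thin lens f=-35): x=9.5000 theta=27/35 (≈0.7714)
After 3 (propagate distance d=18): x=1637/70 (≈23.3857) theta=27/35 (≈0.7714)
After 4 (curved mirror R=106): x=1637/70 (≈23.3857) theta=35/106 (≈0.3302)
After 5 (propagate distance d=49 (to screen)): x=73393/1855 (≈39.5650) theta=35/106 (≈0.3302)
Rounded to 4 decimal places: x = 39.5650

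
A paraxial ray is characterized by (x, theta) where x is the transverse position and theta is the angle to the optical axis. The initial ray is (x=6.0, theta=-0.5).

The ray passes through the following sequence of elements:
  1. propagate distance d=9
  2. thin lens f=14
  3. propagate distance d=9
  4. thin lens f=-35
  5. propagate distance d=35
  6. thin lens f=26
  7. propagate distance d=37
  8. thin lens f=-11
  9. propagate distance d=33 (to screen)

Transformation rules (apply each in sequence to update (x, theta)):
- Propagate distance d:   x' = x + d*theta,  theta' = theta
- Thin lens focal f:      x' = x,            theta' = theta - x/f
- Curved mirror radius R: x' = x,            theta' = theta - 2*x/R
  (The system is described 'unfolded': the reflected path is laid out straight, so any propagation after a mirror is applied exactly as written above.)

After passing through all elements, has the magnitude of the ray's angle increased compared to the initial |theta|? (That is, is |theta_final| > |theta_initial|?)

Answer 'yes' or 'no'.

Initial: x=6.0000 theta=-0.5000
After 1 (propagate distance d=9): x=1.5000 theta=-0.5000
After 2 (thin lens f=14): x=1.5000 theta=-17/28 (≈-0.6071)
After 3 (propagate distance d=9): x=-111/28 (≈-3.9643) theta=-17/28 (≈-0.6071)
After 4 (thin lens f=-35): x=-111/28 (≈-3.9643) theta=-353/490 (≈-0.7204)
After 5 (propagate distance d=35): x=-817/28 (≈-29.1786) theta=-353/490 (≈-0.7204)
After 6 (thin lens f=26): x=-817/28 (≈-29.1786) theta=10239/25480 (≈0.4018)
After 7 (propagate distance d=37): x=-364627/25480 (≈-14.3103) theta=10239/25480 (≈0.4018)
After 8 (thin lens f=-11): x=-364627/25480 (≈-14.3103) theta=-125999/140140 (≈-0.8991)
After 9 (propagate distance d=33 (to screen)): x=-1120621/25480 (≈-43.9804) theta=-125999/140140 (≈-0.8991)
|theta_initial|=0.5000 |theta_final|=125999/140140 (≈0.8991) -> increased

Answer: yes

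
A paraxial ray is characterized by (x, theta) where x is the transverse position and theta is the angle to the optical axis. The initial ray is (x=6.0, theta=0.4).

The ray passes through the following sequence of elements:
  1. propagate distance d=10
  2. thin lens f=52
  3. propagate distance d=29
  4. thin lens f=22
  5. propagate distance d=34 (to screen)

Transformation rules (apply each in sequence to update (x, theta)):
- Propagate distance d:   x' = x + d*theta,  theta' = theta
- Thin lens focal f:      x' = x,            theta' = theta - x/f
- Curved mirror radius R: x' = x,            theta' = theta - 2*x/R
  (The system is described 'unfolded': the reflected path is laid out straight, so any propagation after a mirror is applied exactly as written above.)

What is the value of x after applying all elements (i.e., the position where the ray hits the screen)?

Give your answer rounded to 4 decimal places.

Initial: x=6.0000 theta=0.4000
After 1 (propagate distance d=10): x=10.0000 theta=0.4000
After 2 (thin lens f=52): x=10.0000 theta=27/130 (≈0.2077)
After 3 (propagate distance d=29): x=2083/130 (≈16.0231) theta=27/130 (≈0.2077)
After 4 (thin lens f=22): x=2083/130 (≈16.0231) theta=-1489/2860 (≈-0.5206)
After 5 (propagate distance d=34 (to screen)): x=-240/143 (≈-1.6783) theta=-1489/2860 (≈-0.5206)
Rounded to 4 decimal places: x = -1.6783

Answer: -1.6783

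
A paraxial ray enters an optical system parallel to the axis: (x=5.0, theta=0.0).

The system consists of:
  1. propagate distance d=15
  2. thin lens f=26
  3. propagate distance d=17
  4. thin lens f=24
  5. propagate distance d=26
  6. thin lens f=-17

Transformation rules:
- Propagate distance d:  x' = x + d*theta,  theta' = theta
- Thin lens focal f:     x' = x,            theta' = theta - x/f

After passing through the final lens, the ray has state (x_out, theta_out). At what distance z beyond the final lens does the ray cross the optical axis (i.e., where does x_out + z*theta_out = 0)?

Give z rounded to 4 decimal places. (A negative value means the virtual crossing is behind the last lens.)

Answer: -9.0723

Derivation:
Initial: x=5.0000 theta=0.0000
After 1 (propagate distance d=15): x=5.0000 theta=0.0000
After 2 (thin lens f=26): x=5.0000 theta=-5/26 (≈-0.1923)
After 3 (propagate distance d=17): x=45/26 (≈1.7308) theta=-5/26 (≈-0.1923)
After 4 (thin lens f=24): x=45/26 (≈1.7308) theta=-55/208 (≈-0.2644)
After 5 (propagate distance d=26): x=-535/104 (≈-5.1442) theta=-55/208 (≈-0.2644)
After 6 (thin lens f=-17): x=-535/104 (≈-5.1442) theta=-2005/3536 (≈-0.5670)
z_focus = -x_out/theta_out = -(-535/104)/(-2005/3536) = -3638/401 ≈ -9.0723
Rounded to 4 decimal places: z = -9.0723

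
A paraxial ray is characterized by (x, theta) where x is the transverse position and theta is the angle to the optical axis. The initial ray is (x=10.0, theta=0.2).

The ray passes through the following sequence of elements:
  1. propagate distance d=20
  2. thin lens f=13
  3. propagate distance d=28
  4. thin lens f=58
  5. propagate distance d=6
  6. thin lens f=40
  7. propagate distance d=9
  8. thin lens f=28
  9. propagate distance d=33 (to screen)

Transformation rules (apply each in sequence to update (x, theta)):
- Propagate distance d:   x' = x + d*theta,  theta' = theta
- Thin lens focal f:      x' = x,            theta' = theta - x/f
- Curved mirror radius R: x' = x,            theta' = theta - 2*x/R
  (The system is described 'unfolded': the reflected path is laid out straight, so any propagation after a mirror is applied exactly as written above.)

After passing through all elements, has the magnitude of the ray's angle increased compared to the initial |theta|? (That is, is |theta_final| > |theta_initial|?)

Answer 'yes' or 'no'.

Answer: yes

Derivation:
Initial: x=10.0000 theta=0.2000
After 1 (propagate distance d=20): x=14.0000 theta=0.2000
After 2 (thin lens f=13): x=14.0000 theta=-57/65 (≈-0.8769)
After 3 (propagate distance d=28): x=-686/65 (≈-10.5538) theta=-57/65 (≈-0.8769)
After 4 (thin lens f=58): x=-686/65 (≈-10.5538) theta=-262/377 (≈-0.6950)
After 5 (propagate distance d=6): x=-27754/1885 (≈-14.7236) theta=-262/377 (≈-0.6950)
After 6 (thin lens f=40): x=-27754/1885 (≈-14.7236) theta=-12323/37700 (≈-0.3269)
After 7 (propagate distance d=9): x=-665987/37700 (≈-17.6654) theta=-12323/37700 (≈-0.3269)
After 8 (thin lens f=28): x=-665987/37700 (≈-17.6654) theta=1581/5200 (≈0.3040)
After 9 (propagate distance d=33 (to screen)): x=-1150931/150800 (≈-7.6322) theta=1581/5200 (≈0.3040)
|theta_initial|=0.2000 |theta_final|=1581/5200 (≈0.3040) -> increased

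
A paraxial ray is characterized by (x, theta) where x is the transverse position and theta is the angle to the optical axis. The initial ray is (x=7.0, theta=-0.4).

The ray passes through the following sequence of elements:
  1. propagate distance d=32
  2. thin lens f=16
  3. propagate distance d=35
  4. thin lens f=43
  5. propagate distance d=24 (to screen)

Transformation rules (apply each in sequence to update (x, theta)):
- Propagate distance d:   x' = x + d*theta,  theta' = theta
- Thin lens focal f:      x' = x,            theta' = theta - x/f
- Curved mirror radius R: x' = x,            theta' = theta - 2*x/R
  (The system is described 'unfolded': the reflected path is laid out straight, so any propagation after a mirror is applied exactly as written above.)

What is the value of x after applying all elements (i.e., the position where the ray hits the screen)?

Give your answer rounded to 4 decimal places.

Answer: -4.0427

Derivation:
Initial: x=7.0000 theta=-0.4000
After 1 (propagate distance d=32): x=-5.8000 theta=-0.4000
After 2 (thin lens f=16): x=-5.8000 theta=-0.0375
After 3 (propagate distance d=35): x=-7.1125 theta=-0.0375
After 4 (thin lens f=43): x=-7.1125 theta=11/86 (≈0.1279)
After 5 (propagate distance d=24 (to screen)): x=-13907/3440 (≈-4.0427) theta=11/86 (≈0.1279)
Rounded to 4 decimal places: x = -4.0427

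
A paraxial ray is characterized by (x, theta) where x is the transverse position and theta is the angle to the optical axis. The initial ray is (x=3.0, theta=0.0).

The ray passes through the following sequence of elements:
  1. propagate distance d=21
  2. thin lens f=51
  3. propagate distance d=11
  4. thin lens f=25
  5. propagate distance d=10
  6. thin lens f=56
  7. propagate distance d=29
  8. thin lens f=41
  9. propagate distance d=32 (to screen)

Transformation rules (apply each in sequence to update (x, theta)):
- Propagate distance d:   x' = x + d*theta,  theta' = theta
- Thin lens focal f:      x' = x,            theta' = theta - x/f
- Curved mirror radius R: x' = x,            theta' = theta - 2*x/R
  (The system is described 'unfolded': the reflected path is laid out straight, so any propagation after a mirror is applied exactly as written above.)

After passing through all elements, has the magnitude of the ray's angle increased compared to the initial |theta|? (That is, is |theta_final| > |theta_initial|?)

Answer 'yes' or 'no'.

Answer: yes

Derivation:
Initial: x=3.0000 theta=0.0000
After 1 (propagate distance d=21): x=3.0000 theta=0.0000
After 2 (thin lens f=51): x=3.0000 theta=-1/17 (≈-0.0588)
After 3 (propagate distance d=11): x=40/17 (≈2.3529) theta=-1/17 (≈-0.0588)
After 4 (thin lens f=25): x=40/17 (≈2.3529) theta=-13/85 (≈-0.1529)
After 5 (propagate distance d=10): x=14/17 (≈0.8235) theta=-13/85 (≈-0.1529)
After 6 (thin lens f=56): x=14/17 (≈0.8235) theta=-57/340 (≈-0.1676)
After 7 (propagate distance d=29): x=-1373/340 (≈-4.0382) theta=-57/340 (≈-0.1676)
After 8 (thin lens f=41): x=-1373/340 (≈-4.0382) theta=-241/3485 (≈-0.0692)
After 9 (propagate distance d=32 (to screen)): x=-87141/13940 (≈-6.2511) theta=-241/3485 (≈-0.0692)
|theta_initial|=0.0000 |theta_final|=241/3485 (≈0.0692) -> increased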